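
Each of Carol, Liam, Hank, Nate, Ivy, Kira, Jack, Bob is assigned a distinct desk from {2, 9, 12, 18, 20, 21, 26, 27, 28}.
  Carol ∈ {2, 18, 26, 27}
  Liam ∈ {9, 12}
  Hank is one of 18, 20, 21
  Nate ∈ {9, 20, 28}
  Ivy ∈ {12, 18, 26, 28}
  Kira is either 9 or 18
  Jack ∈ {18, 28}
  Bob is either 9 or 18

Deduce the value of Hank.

21

Kira and Bob share exactly the 2 values {9, 18}; by pigeonhole those values go to them, so strike 9, 18 from Carol, Liam, Hank, Nate, Ivy, Jack.
Liam's domain is down to {12}, so Liam = 12. Eliminate 12 elsewhere: Ivy.
Jack's domain is down to {28}, so Jack = 28. Strike 28 from Nate, Ivy.
Nate's domain is down to {20}, so Nate = 20. Strike 20 from Hank.
So Hank = 21.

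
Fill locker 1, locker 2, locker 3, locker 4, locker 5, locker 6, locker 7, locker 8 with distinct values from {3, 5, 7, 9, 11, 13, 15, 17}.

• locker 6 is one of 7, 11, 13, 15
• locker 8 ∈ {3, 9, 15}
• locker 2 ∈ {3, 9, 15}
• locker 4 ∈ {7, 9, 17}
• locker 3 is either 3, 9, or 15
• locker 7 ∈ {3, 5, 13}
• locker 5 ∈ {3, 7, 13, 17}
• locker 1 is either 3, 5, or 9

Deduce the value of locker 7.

13

The 8 variables draw from only 8 values {3, 5, 7, 9, 11, 13, 15, 17}, so each is used; only locker 6 can be 11, hence locker 6 = 11.
The 3 variables locker 2, locker 3, locker 8 are confined to {3, 9, 15}, which locks those values in; drop them from locker 1, locker 4, locker 5, locker 7.
locker 1's domain is down to {5}, so locker 1 = 5. Remove 5 from locker 7.
So locker 7 = 13.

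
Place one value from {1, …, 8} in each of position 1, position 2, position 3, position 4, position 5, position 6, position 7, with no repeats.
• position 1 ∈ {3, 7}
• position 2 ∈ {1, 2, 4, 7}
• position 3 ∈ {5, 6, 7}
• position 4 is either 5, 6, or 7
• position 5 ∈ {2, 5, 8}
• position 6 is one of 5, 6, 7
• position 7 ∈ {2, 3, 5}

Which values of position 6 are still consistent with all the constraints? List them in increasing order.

5, 6, 7

The 3 variables position 3, position 4, position 6 are confined to {5, 6, 7}, which locks those values in; drop them from position 1, position 2, position 5, position 7.
That leaves position 1 = 3. Remove 3 from position 7.
position 7 has just one choice, so position 7 = 2. Remove 2 from position 2, position 5.
position 5 has just one choice, so position 5 = 8.
No further eliminations apply; position 6 can still be any of 5, 6, 7.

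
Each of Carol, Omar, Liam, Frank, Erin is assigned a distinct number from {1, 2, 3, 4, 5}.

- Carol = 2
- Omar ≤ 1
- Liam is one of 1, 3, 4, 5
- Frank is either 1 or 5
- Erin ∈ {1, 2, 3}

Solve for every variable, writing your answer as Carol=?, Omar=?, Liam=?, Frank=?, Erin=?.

Carol=2, Omar=1, Liam=4, Frank=5, Erin=3

Carol has just one choice, so Carol = 2. So Erin can't be 2.
Omar must be 1 (only option left). Remove 1 from Liam, Frank, Erin.
Frank must be 5 (only option left). Eliminate 5 elsewhere: Liam.
That leaves Erin = 3. Strike 3 from Liam.
Liam's domain is down to {4}, so Liam = 4.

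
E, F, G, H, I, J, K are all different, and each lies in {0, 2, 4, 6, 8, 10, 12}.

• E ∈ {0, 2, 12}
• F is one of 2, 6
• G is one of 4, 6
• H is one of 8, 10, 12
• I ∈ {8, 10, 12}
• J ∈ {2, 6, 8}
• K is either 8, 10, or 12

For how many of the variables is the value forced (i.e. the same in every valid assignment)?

2

The 7 variables together cover exactly {0, 2, 4, 6, 8, 10, 12} — 7 values for 7 variables — and 0 appears only in E's list, so E = 0.
Among the 6 still-open variables, 4 fits only G (and all 6 values in {2, 4, 6, 8, 10, 12} must be used), so G = 4.
H, I, K between them cover only {8, 10, 12} — a naked triple. Remove those values from J.
Determined: E=0, G=4. The other variables each still have more than one consistent value. That makes 2.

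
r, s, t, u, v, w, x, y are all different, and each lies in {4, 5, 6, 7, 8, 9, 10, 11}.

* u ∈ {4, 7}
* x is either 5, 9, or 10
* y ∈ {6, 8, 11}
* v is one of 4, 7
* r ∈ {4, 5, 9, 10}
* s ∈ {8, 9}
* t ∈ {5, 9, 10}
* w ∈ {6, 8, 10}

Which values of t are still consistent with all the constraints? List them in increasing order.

Among the 8 variables, 11 fits only y (and all 8 values in {4, 5, 6, 7, 8, 9, 10, 11} must be used), so y = 11.
Among the 7 still-open variables, 6 fits only w (and all 7 values in {4, 5, 6, 7, 8, 9, 10} must be used), so w = 6.
The 6 still-open variables draw from only 6 values {4, 5, 7, 8, 9, 10}, so each is used; only s can be 8, hence s = 8.
u and v share exactly the 2 values {4, 7}; by pigeonhole those values go to them, so strike 4, 7 from r.
No further eliminations apply; t can still be any of 5, 9, 10.

5, 9, 10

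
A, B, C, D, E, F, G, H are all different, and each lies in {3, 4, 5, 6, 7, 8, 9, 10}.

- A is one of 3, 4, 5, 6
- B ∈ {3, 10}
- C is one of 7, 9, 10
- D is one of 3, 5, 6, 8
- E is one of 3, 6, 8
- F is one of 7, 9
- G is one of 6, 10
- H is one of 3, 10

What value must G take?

The 8 variables draw from only 8 values {3, 4, 5, 6, 7, 8, 9, 10}, so each is used; only A can be 4, hence A = 4.
The 7 still-open variables draw from only 7 values {3, 5, 6, 7, 8, 9, 10}, so each is used; only D can be 5, hence D = 5.
Among the 6 still-open variables, 8 fits only E (and all 6 values in {3, 6, 7, 8, 9, 10} must be used), so E = 8.
The 5 still-open variables together cover exactly {3, 6, 7, 9, 10} — 5 values for 5 variables — and 6 appears only in G's list, so G = 6.

6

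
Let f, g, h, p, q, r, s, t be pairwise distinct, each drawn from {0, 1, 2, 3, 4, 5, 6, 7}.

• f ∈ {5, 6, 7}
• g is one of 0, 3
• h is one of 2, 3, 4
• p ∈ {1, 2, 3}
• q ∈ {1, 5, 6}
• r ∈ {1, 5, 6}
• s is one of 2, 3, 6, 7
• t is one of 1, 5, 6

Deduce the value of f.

Among the 8 variables, 0 fits only g (and all 8 values in {0, 1, 2, 3, 4, 5, 6, 7} must be used), so g = 0.
Among the 7 still-open variables, 4 fits only h (and all 7 values in {1, 2, 3, 4, 5, 6, 7} must be used), so h = 4.
q, r, t between them cover only {1, 5, 6} — a naked triple. Remove those values from f, p, s.
So f = 7.

7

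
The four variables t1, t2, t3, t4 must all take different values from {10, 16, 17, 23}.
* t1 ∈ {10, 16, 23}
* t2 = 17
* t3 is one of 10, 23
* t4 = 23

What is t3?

t2's domain is down to {17}, so t2 = 17.
t4's domain is down to {23}, so t4 = 23. Remove 23 from t1, t3.
So t3 = 10.

10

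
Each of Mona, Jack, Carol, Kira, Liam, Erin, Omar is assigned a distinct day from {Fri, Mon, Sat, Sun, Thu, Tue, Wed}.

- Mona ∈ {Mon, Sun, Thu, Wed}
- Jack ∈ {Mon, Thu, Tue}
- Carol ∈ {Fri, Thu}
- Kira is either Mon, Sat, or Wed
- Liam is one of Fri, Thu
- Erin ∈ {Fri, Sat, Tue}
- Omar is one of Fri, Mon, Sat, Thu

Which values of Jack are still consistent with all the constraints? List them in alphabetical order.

Mon, Tue

Among the 7 variables, Sun fits only Mona (and all 7 values in {Fri, Mon, Sat, Sun, Thu, Tue, Wed} must be used), so Mona = Sun.
Among the 6 still-open variables, Wed fits only Kira (and all 6 values in {Fri, Mon, Sat, Thu, Tue, Wed} must be used), so Kira = Wed.
The 2 variables Carol and Liam are confined to {Fri, Thu}, which locks those values in; drop them from Jack, Erin, Omar.
No further eliminations apply; Jack can still be any of Mon, Tue.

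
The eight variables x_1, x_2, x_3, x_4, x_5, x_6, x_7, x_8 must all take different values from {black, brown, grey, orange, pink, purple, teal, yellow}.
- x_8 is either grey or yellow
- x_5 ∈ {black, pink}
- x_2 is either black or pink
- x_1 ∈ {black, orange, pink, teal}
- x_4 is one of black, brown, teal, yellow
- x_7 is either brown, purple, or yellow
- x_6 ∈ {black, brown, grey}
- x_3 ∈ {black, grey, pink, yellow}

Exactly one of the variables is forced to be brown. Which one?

The 8 variables together cover exactly {black, brown, grey, orange, pink, purple, teal, yellow} — 8 values for 8 variables — and orange appears only in x_1's list, so x_1 = orange.
Among the 7 still-open variables, purple fits only x_7 (and all 7 values in {black, brown, grey, pink, purple, teal, yellow} must be used), so x_7 = purple.
Among the 6 still-open variables, teal fits only x_4 (and all 6 values in {black, brown, grey, pink, teal, yellow} must be used), so x_4 = teal.
The 5 still-open variables together cover exactly {black, brown, grey, pink, yellow} — 5 values for 5 variables — and brown appears only in x_6's list, so x_6 = brown.

x_6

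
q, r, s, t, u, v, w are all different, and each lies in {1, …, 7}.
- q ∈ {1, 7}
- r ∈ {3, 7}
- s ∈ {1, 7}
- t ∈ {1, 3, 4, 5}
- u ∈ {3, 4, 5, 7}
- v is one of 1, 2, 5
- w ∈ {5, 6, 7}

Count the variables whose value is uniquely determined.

3

The 7 variables together cover exactly {1, 2, 3, 4, 5, 6, 7} — 7 values for 7 variables — and 2 appears only in v's list, so v = 2.
The 6 still-open variables together cover exactly {1, 3, 4, 5, 6, 7} — 6 values for 6 variables — and 6 appears only in w's list, so w = 6.
q and s between them cover only {1, 7} — a naked pair. Remove those values from r, t, u.
That leaves r = 3. Strike 3 from t, u.
Determined: r=3, v=2, w=6. The other variables each still have more than one consistent value. That makes 3.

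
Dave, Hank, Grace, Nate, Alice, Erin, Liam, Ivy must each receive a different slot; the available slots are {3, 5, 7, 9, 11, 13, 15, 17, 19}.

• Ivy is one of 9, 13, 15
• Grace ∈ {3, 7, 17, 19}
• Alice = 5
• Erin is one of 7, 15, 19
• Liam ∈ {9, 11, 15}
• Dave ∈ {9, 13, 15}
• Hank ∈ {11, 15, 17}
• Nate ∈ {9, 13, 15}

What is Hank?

Alice must be 5 (only option left).
The 3 variables Dave, Nate, Ivy are confined to {9, 13, 15}, which locks those values in; drop them from Hank, Erin, Liam.
That leaves Liam = 11. Strike 11 from Hank.
So Hank = 17.

17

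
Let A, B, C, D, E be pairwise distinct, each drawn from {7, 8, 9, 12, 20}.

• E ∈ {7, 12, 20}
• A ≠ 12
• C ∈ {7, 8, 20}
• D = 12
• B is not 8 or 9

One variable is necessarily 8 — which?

D has just one choice, so D = 12. So B, E can't be 12.
Among the 4 still-open variables, 9 fits only A (and all 4 values in {7, 8, 9, 20} must be used), so A = 9.
The 3 still-open variables together cover exactly {7, 8, 20} — 3 values for 3 variables — and 8 appears only in C's list, so C = 8.

C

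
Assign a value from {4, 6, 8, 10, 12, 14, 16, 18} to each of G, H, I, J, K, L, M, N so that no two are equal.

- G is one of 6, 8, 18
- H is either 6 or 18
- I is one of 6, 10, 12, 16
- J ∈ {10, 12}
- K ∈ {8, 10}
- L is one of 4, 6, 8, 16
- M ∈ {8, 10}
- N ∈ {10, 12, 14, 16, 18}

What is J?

The 8 variables together cover exactly {4, 6, 8, 10, 12, 14, 16, 18} — 8 values for 8 variables — and 4 appears only in L's list, so L = 4.
The 7 still-open variables draw from only 7 values {6, 8, 10, 12, 14, 16, 18}, so each is used; only N can be 14, hence N = 14.
The 6 still-open variables draw from only 6 values {6, 8, 10, 12, 16, 18}, so each is used; only I can be 16, hence I = 16.
The 5 still-open variables together cover exactly {6, 8, 10, 12, 18} — 5 values for 5 variables — and 12 appears only in J's list, so J = 12.

12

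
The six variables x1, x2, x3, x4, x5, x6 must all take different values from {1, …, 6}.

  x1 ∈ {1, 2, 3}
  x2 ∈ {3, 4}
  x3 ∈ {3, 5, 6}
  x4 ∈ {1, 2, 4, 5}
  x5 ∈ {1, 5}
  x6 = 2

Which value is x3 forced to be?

6

x6's domain is down to {2}, so x6 = 2. Strike 2 from x1, x4.
The 5 still-open variables draw from only 5 values {1, 3, 4, 5, 6}, so each is used; only x3 can be 6, hence x3 = 6.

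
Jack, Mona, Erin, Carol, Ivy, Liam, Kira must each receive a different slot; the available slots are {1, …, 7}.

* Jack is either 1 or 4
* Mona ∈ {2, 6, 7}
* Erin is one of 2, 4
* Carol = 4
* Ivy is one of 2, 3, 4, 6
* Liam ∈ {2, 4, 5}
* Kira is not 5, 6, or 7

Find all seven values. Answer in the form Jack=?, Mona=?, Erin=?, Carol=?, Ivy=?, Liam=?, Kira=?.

Carol must be 4 (only option left). Remove 4 from Jack, Erin, Ivy, Liam, Kira.
Jack must be 1 (only option left). So Kira can't be 1.
Erin's domain is down to {2}, so Erin = 2. Remove 2 from Mona, Ivy, Liam, Kira.
Liam's domain is down to {5}, so Liam = 5.
Kira must be 3 (only option left). Eliminate 3 elsewhere: Ivy.
That leaves Ivy = 6. Eliminate 6 elsewhere: Mona.
Mona's domain is down to {7}, so Mona = 7.

Jack=1, Mona=7, Erin=2, Carol=4, Ivy=6, Liam=5, Kira=3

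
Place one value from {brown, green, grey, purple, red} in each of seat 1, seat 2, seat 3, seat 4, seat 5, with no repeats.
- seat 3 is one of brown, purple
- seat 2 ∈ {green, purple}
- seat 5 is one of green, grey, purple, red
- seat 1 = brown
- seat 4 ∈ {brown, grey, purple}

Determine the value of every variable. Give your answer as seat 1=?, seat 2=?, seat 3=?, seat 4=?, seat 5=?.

seat 1's domain is down to {brown}, so seat 1 = brown. Eliminate brown elsewhere: seat 3, seat 4.
seat 3 must be purple (only option left). Remove purple from seat 2, seat 4, seat 5.
seat 4 has just one choice, so seat 4 = grey. So seat 5 can't be grey.
seat 2 must be green (only option left). So seat 5 can't be green.
seat 5 has just one choice, so seat 5 = red.

seat 1=brown, seat 2=green, seat 3=purple, seat 4=grey, seat 5=red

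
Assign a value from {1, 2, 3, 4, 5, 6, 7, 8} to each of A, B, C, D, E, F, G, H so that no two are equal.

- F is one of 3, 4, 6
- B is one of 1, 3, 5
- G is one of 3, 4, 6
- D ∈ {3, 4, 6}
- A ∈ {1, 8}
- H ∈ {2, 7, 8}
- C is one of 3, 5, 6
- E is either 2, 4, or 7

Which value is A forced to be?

D, F, G between them cover only {3, 4, 6} — a naked triple. Remove those values from B, C, E.
C must be 5 (only option left). So B can't be 5.
B must be 1 (only option left). Strike 1 from A.
So A = 8.

8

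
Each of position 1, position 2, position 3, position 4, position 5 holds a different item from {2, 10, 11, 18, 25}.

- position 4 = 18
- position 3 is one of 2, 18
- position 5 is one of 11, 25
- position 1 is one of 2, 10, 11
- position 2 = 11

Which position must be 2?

position 2's domain is down to {11}, so position 2 = 11. Strike 11 from position 1, position 5.
That leaves position 4 = 18. Eliminate 18 elsewhere: position 3.
So 2 goes to position 3.

position 3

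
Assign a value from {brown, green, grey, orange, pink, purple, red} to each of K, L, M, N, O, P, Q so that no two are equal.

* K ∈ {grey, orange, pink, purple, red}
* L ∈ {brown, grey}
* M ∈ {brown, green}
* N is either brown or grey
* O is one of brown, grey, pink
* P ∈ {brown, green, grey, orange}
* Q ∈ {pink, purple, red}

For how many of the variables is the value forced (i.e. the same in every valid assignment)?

3

L and N share exactly the 2 values {brown, grey}; by pigeonhole those values go to them, so strike brown, grey from K, M, O, P.
M has just one choice, so M = green. Remove green from P.
O has just one choice, so O = pink. So K, Q can't be pink.
P must be orange (only option left). Eliminate orange elsewhere: K.
Determined: M=green, O=pink, P=orange. The other variables each still have more than one consistent value. That makes 3.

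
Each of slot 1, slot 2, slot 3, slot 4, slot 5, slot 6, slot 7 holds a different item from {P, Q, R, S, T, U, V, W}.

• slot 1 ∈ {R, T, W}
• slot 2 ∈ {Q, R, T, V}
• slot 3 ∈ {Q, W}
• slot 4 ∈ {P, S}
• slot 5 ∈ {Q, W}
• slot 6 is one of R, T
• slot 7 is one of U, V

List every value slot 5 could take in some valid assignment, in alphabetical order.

The 2 variables slot 3 and slot 5 are confined to {Q, W}, which locks those values in; drop them from slot 1, slot 2.
The 2 variables slot 1 and slot 6 are confined to {R, T}, which locks those values in; drop them from slot 2.
slot 2 must be V (only option left). Strike V from slot 7.
slot 7 has just one choice, so slot 7 = U.
No further eliminations apply; slot 5 can still be any of Q, W.

Q, W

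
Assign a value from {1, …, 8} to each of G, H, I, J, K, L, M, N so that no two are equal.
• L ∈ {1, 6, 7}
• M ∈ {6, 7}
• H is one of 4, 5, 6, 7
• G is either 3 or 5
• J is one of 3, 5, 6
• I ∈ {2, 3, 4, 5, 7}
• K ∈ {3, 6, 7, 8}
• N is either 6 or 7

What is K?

8

Among the 8 variables, 1 fits only L (and all 8 values in {1, 2, 3, 4, 5, 6, 7, 8} must be used), so L = 1.
The 7 still-open variables together cover exactly {2, 3, 4, 5, 6, 7, 8} — 7 values for 7 variables — and 2 appears only in I's list, so I = 2.
The 6 still-open variables together cover exactly {3, 4, 5, 6, 7, 8} — 6 values for 6 variables — and 4 appears only in H's list, so H = 4.
The 5 still-open variables draw from only 5 values {3, 5, 6, 7, 8}, so each is used; only K can be 8, hence K = 8.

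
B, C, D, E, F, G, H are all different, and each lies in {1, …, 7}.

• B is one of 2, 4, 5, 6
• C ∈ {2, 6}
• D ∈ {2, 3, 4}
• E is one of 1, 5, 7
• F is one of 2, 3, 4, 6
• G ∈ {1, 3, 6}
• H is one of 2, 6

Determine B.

5

Among the 7 variables, 7 fits only E (and all 7 values in {1, 2, 3, 4, 5, 6, 7} must be used), so E = 7.
The 6 still-open variables together cover exactly {1, 2, 3, 4, 5, 6} — 6 values for 6 variables — and 1 appears only in G's list, so G = 1.
Among the 5 still-open variables, 5 fits only B (and all 5 values in {2, 3, 4, 5, 6} must be used), so B = 5.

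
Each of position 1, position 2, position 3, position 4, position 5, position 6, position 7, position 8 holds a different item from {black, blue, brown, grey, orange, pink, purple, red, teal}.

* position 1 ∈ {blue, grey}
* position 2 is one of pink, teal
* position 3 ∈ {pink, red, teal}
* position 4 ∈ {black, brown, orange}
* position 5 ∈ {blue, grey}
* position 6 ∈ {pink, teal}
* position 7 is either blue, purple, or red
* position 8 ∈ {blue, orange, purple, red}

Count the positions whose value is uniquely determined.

position 1 and position 5 between them cover only {blue, grey} — a naked pair. Remove those values from position 7, position 8.
position 2 and position 6 between them cover only {pink, teal} — a naked pair. Remove those values from position 3.
position 3's domain is down to {red}, so position 3 = red. Eliminate red elsewhere: position 7, position 8.
That leaves position 7 = purple. So position 8 can't be purple.
position 8 must be orange (only option left). Eliminate orange elsewhere: position 4.
Determined: position 3=red, position 7=purple, position 8=orange. The other positions each still have more than one consistent value. That makes 3.

3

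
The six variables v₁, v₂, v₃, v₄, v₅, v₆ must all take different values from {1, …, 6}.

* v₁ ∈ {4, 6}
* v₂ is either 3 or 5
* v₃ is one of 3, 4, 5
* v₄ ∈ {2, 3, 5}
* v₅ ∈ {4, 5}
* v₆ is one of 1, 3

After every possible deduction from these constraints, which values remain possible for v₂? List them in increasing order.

The 6 variables together cover exactly {1, 2, 3, 4, 5, 6} — 6 values for 6 variables — and 1 appears only in v₆'s list, so v₆ = 1.
The 5 still-open variables draw from only 5 values {2, 3, 4, 5, 6}, so each is used; only v₄ can be 2, hence v₄ = 2.
The 4 still-open variables together cover exactly {3, 4, 5, 6} — 4 values for 4 variables — and 6 appears only in v₁'s list, so v₁ = 6.
No further eliminations apply; v₂ can still be any of 3, 5.

3, 5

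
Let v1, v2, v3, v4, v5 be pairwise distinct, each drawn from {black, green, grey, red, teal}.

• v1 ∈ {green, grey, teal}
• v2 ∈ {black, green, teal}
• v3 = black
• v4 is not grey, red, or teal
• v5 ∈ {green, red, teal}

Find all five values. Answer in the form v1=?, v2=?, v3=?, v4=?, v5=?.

v1=grey, v2=teal, v3=black, v4=green, v5=red

v3's domain is down to {black}, so v3 = black. Strike black from v2, v4.
v4's domain is down to {green}, so v4 = green. So v1, v2, v5 can't be green.
v2's domain is down to {teal}, so v2 = teal. Strike teal from v1, v5.
That leaves v5 = red.
v1 has just one choice, so v1 = grey.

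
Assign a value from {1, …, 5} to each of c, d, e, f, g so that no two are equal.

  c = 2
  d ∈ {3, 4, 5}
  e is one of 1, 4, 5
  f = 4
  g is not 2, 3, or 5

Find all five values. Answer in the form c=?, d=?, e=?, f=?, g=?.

c=2, d=3, e=5, f=4, g=1

c must be 2 (only option left).
f has just one choice, so f = 4. Remove 4 from d, e, g.
g's domain is down to {1}, so g = 1. Strike 1 from e.
e must be 5 (only option left). Remove 5 from d.
d must be 3 (only option left).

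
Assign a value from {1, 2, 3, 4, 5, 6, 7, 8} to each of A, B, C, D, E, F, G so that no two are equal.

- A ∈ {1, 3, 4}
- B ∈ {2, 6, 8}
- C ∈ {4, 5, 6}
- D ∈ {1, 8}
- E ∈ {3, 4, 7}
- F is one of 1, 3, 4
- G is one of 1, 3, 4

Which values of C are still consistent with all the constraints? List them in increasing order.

5, 6

A, F, G share exactly the 3 values {1, 3, 4}; by pigeonhole those values go to them, so strike 1, 3, 4 from C, D, E.
D's domain is down to {8}, so D = 8. So B can't be 8.
E must be 7 (only option left).
No further eliminations apply; C can still be any of 5, 6.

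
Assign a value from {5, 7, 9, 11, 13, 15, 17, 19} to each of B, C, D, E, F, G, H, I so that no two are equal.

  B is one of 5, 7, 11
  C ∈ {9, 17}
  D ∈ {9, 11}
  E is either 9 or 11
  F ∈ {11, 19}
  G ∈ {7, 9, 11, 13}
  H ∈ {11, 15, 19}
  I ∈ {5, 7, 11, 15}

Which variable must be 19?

The 8 variables draw from only 8 values {5, 7, 9, 11, 13, 15, 17, 19}, so each is used; only G can be 13, hence G = 13.
The 7 still-open variables together cover exactly {5, 7, 9, 11, 15, 17, 19} — 7 values for 7 variables — and 17 appears only in C's list, so C = 17.
D and E share exactly the 2 values {9, 11}; by pigeonhole those values go to them, so strike 9, 11 from B, F, H, I.
So 19 goes to F.

F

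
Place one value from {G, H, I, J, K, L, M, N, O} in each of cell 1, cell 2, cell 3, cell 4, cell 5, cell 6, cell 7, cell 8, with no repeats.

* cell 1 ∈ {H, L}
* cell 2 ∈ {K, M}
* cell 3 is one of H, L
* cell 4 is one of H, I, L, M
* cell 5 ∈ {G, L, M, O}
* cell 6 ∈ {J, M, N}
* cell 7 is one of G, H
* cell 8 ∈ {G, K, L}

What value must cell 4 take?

cell 1 and cell 3 share exactly the 2 values {H, L}; by pigeonhole those values go to them, so strike H, L from cell 4, cell 5, cell 7, cell 8.
cell 7 must be G (only option left). Remove G from cell 5, cell 8.
That leaves cell 8 = K. Strike K from cell 2.
cell 2's domain is down to {M}, so cell 2 = M. So cell 4, cell 5, cell 6 can't be M.
So cell 4 = I.

I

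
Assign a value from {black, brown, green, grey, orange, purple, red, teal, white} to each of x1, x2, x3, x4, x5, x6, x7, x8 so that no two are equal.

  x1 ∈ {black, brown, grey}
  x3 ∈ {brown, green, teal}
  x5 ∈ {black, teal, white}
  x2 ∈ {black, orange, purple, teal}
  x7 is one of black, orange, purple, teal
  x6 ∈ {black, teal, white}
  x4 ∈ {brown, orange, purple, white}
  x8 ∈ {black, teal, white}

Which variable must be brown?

x4

The 8 variables together cover exactly {black, brown, green, grey, orange, purple, teal, white} — 8 values for 8 variables — and green appears only in x3's list, so x3 = green.
The 7 still-open variables draw from only 7 values {black, brown, grey, orange, purple, teal, white}, so each is used; only x1 can be grey, hence x1 = grey.
The 6 still-open variables draw from only 6 values {black, brown, orange, purple, teal, white}, so each is used; only x4 can be brown, hence x4 = brown.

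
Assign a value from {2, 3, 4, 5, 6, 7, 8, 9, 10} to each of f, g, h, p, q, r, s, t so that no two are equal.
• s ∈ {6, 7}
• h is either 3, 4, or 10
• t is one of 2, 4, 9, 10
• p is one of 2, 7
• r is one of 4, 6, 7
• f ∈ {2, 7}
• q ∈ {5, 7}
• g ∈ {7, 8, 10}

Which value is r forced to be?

4

The 2 variables f and p are confined to {2, 7}, which locks those values in; drop them from g, q, r, s, t.
q must be 5 (only option left).
s has just one choice, so s = 6. Strike 6 from r.
So r = 4.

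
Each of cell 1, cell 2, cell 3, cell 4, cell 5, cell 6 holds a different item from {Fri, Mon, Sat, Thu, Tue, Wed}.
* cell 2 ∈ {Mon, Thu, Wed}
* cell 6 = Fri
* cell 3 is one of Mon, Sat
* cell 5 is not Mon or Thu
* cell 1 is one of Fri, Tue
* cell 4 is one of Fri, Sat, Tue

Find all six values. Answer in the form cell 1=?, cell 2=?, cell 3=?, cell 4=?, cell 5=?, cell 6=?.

cell 6's domain is down to {Fri}, so cell 6 = Fri. Strike Fri from cell 1, cell 4, cell 5.
cell 1 must be Tue (only option left). Strike Tue from cell 4, cell 5.
That leaves cell 4 = Sat. Remove Sat from cell 3, cell 5.
cell 5's domain is down to {Wed}, so cell 5 = Wed. Eliminate Wed elsewhere: cell 2.
cell 3 has just one choice, so cell 3 = Mon. Strike Mon from cell 2.
That leaves cell 2 = Thu.

cell 1=Tue, cell 2=Thu, cell 3=Mon, cell 4=Sat, cell 5=Wed, cell 6=Fri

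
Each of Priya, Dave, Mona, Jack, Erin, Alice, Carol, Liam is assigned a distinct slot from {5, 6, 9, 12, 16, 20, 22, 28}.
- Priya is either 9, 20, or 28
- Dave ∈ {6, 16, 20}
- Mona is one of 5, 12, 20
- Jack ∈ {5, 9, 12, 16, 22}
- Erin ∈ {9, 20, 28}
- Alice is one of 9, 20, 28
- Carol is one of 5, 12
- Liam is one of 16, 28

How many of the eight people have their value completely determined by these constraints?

3

The 8 variables draw from only 8 values {5, 6, 9, 12, 16, 20, 22, 28}, so each is used; only Dave can be 6, hence Dave = 6.
The 7 still-open variables together cover exactly {5, 9, 12, 16, 20, 22, 28} — 7 values for 7 variables — and 22 appears only in Jack's list, so Jack = 22.
Among the 6 still-open variables, 16 fits only Liam (and all 6 values in {5, 9, 12, 16, 20, 28} must be used), so Liam = 16.
Priya, Erin, Alice share exactly the 3 values {9, 20, 28}; by pigeonhole those values go to them, so strike 9, 20, 28 from Mona.
Determined: Dave=6, Jack=22, Liam=16. The other people each still have more than one consistent value. That makes 3.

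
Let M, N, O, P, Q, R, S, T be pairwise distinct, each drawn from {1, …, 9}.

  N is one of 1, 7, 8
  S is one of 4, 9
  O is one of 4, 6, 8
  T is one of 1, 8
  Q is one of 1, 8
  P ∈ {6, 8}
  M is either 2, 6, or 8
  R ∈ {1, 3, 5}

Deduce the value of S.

Q and T between them cover only {1, 8} — a naked pair. Remove those values from M, N, O, P, R.
N has just one choice, so N = 7.
P's domain is down to {6}, so P = 6. Remove 6 from M, O.
That leaves M = 2.
O must be 4 (only option left). Remove 4 from S.
So S = 9.

9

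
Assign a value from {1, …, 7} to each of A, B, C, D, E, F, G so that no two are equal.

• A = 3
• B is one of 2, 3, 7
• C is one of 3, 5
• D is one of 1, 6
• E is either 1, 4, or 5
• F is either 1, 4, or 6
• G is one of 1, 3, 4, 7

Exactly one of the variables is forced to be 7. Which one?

G

A's domain is down to {3}, so A = 3. Remove 3 from B, C, G.
That leaves C = 5. Remove 5 from E.
The 5 still-open variables draw from only 5 values {1, 2, 4, 6, 7}, so each is used; only B can be 2, hence B = 2.
The 4 still-open variables together cover exactly {1, 4, 6, 7} — 4 values for 4 variables — and 7 appears only in G's list, so G = 7.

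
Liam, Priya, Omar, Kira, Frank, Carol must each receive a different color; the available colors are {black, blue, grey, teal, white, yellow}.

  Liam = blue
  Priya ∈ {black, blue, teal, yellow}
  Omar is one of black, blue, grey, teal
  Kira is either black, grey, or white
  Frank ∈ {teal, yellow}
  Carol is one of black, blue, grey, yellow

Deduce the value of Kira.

white

Liam's domain is down to {blue}, so Liam = blue. Remove blue from Priya, Omar, Carol.
Among the 5 still-open variables, white fits only Kira (and all 5 values in {black, grey, teal, white, yellow} must be used), so Kira = white.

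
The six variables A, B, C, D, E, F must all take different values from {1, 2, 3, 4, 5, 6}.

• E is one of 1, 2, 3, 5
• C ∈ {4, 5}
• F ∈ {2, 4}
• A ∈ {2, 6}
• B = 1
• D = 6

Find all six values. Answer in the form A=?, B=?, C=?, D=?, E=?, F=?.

B has just one choice, so B = 1. So E can't be 1.
D must be 6 (only option left). Strike 6 from A.
A must be 2 (only option left). Eliminate 2 elsewhere: E, F.
That leaves F = 4. Strike 4 from C.
C has just one choice, so C = 5. So E can't be 5.
That leaves E = 3.

A=2, B=1, C=5, D=6, E=3, F=4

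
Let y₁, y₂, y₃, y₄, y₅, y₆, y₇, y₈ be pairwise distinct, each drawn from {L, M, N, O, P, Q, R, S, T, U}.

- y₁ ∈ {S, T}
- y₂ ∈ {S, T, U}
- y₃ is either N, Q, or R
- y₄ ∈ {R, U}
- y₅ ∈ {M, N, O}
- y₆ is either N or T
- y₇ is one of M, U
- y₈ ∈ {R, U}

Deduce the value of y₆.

Among the 8 variables, O fits only y₅ (and all 8 values in {M, N, O, Q, R, S, T, U} must be used), so y₅ = O.
Among the 7 still-open variables, M fits only y₇ (and all 7 values in {M, N, Q, R, S, T, U} must be used), so y₇ = M.
Among the 6 still-open variables, Q fits only y₃ (and all 6 values in {N, Q, R, S, T, U} must be used), so y₃ = Q.
The 5 still-open variables together cover exactly {N, R, S, T, U} — 5 values for 5 variables — and N appears only in y₆'s list, so y₆ = N.

N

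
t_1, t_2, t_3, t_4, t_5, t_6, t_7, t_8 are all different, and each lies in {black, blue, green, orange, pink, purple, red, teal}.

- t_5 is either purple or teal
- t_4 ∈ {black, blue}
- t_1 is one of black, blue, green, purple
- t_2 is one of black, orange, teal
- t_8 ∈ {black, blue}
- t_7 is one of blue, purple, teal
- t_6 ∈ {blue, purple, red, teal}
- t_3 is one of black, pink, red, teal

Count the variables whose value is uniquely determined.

Among the 8 variables, green fits only t_1 (and all 8 values in {black, blue, green, orange, pink, purple, red, teal} must be used), so t_1 = green.
The 7 still-open variables draw from only 7 values {black, blue, orange, pink, purple, red, teal}, so each is used; only t_2 can be orange, hence t_2 = orange.
Among the 6 still-open variables, pink fits only t_3 (and all 6 values in {black, blue, pink, purple, red, teal} must be used), so t_3 = pink.
The 5 still-open variables draw from only 5 values {black, blue, purple, red, teal}, so each is used; only t_6 can be red, hence t_6 = red.
t_4 and t_8 share exactly the 2 values {black, blue}; by pigeonhole those values go to them, so strike black, blue from t_7.
Determined: t_1=green, t_2=orange, t_3=pink, t_6=red. The other variables each still have more than one consistent value. That makes 4.

4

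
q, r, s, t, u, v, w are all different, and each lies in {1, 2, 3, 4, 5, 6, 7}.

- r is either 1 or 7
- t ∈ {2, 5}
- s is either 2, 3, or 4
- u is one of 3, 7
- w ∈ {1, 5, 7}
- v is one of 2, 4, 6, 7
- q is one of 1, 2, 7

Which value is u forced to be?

Among the 7 variables, 6 fits only v (and all 7 values in {1, 2, 3, 4, 5, 6, 7} must be used), so v = 6.
Among the 6 still-open variables, 4 fits only s (and all 6 values in {1, 2, 3, 4, 5, 7} must be used), so s = 4.
Among the 5 still-open variables, 3 fits only u (and all 5 values in {1, 2, 3, 5, 7} must be used), so u = 3.

3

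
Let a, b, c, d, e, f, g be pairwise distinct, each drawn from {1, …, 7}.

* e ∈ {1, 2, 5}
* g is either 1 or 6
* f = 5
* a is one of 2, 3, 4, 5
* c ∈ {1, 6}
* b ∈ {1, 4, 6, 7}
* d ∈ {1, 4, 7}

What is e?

2

f must be 5 (only option left). Strike 5 from a, e.
The 6 still-open variables together cover exactly {1, 2, 3, 4, 6, 7} — 6 values for 6 variables — and 3 appears only in a's list, so a = 3.
Among the 5 still-open variables, 2 fits only e (and all 5 values in {1, 2, 4, 6, 7} must be used), so e = 2.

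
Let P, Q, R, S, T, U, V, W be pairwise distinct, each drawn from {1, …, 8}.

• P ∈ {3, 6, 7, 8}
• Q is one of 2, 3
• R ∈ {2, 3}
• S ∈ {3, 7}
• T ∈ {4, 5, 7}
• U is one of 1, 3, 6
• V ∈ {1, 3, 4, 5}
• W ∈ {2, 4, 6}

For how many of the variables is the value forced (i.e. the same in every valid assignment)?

2

The 8 variables together cover exactly {1, 2, 3, 4, 5, 6, 7, 8} — 8 values for 8 variables — and 8 appears only in P's list, so P = 8.
Q and R between them cover only {2, 3} — a naked pair. Remove those values from S, U, V, W.
S must be 7 (only option left). So T can't be 7.
Determined: P=8, S=7. The other variables each still have more than one consistent value. That makes 2.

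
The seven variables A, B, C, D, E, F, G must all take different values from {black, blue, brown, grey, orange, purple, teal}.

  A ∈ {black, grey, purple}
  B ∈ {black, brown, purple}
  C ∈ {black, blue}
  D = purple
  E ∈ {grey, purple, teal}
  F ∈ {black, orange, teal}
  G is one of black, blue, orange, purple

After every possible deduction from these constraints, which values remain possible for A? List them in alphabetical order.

D's domain is down to {purple}, so D = purple. Remove purple from A, B, E, G.
The 6 still-open variables together cover exactly {black, blue, brown, grey, orange, teal} — 6 values for 6 variables — and brown appears only in B's list, so B = brown.
No further eliminations apply; A can still be any of black, grey.

black, grey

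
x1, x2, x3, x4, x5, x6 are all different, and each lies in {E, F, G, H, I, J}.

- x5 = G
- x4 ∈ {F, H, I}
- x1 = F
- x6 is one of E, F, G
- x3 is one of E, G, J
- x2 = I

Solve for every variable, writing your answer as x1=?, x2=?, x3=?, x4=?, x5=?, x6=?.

x1 has just one choice, so x1 = F. Strike F from x4, x6.
That leaves x2 = I. Remove I from x4.
x4 has just one choice, so x4 = H.
x5 must be G (only option left). So x3, x6 can't be G.
x6 has just one choice, so x6 = E. Strike E from x3.
x3 has just one choice, so x3 = J.

x1=F, x2=I, x3=J, x4=H, x5=G, x6=E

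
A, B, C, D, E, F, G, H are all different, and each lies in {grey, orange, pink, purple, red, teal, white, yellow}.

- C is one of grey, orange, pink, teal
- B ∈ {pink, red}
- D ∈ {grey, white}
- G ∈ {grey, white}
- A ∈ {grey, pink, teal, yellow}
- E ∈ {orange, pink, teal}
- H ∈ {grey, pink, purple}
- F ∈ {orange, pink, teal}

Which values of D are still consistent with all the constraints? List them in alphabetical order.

grey, white

The 8 variables together cover exactly {grey, orange, pink, purple, red, teal, white, yellow} — 8 values for 8 variables — and purple appears only in H's list, so H = purple.
The 7 still-open variables draw from only 7 values {grey, orange, pink, red, teal, white, yellow}, so each is used; only B can be red, hence B = red.
The 6 still-open variables together cover exactly {grey, orange, pink, teal, white, yellow} — 6 values for 6 variables — and yellow appears only in A's list, so A = yellow.
D and G share exactly the 2 values {grey, white}; by pigeonhole those values go to them, so strike grey, white from C.
No further eliminations apply; D can still be any of grey, white.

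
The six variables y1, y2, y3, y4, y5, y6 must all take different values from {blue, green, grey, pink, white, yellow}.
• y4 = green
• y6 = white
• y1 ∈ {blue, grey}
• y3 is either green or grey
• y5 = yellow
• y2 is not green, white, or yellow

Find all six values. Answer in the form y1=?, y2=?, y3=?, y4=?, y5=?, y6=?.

y1=blue, y2=pink, y3=grey, y4=green, y5=yellow, y6=white

y4 must be green (only option left). So y3 can't be green.
y5 must be yellow (only option left).
y6's domain is down to {white}, so y6 = white.
y3 has just one choice, so y3 = grey. Eliminate grey elsewhere: y1, y2.
y1 must be blue (only option left). So y2 can't be blue.
y2 has just one choice, so y2 = pink.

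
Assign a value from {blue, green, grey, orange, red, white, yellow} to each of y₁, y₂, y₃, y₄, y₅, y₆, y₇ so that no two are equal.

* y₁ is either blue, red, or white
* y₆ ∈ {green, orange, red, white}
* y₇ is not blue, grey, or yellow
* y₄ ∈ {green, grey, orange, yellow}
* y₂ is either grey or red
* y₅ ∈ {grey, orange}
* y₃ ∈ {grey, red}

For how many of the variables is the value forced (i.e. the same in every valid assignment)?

3

The 7 variables together cover exactly {blue, green, grey, orange, red, white, yellow} — 7 values for 7 variables — and blue appears only in y₁'s list, so y₁ = blue.
The 6 still-open variables draw from only 6 values {green, grey, orange, red, white, yellow}, so each is used; only y₄ can be yellow, hence y₄ = yellow.
y₂ and y₃ between them cover only {grey, red} — a naked pair. Remove those values from y₅, y₆, y₇.
y₅ must be orange (only option left). So y₆, y₇ can't be orange.
Determined: y₁=blue, y₄=yellow, y₅=orange. The other variables each still have more than one consistent value. That makes 3.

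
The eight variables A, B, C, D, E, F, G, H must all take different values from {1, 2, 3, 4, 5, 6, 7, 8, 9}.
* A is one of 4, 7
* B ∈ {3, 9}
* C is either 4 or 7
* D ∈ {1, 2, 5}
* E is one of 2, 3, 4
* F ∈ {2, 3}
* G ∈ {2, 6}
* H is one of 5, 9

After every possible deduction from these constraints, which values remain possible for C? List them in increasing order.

4, 7

The 8 variables draw from only 8 values {1, 2, 3, 4, 5, 6, 7, 9}, so each is used; only D can be 1, hence D = 1.
The 7 still-open variables together cover exactly {2, 3, 4, 5, 6, 7, 9} — 7 values for 7 variables — and 5 appears only in H's list, so H = 5.
The 6 still-open variables draw from only 6 values {2, 3, 4, 6, 7, 9}, so each is used; only G can be 6, hence G = 6.
The 5 still-open variables together cover exactly {2, 3, 4, 7, 9} — 5 values for 5 variables — and 9 appears only in B's list, so B = 9.
A and C share exactly the 2 values {4, 7}; by pigeonhole those values go to them, so strike 4, 7 from E.
No further eliminations apply; C can still be any of 4, 7.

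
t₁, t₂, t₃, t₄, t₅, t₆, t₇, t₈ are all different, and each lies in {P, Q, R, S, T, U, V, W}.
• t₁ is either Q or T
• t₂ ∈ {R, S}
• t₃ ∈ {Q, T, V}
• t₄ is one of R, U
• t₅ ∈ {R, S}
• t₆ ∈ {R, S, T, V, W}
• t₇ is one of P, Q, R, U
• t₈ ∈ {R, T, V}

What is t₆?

Among the 8 variables, P fits only t₇ (and all 8 values in {P, Q, R, S, T, U, V, W} must be used), so t₇ = P.
The 7 still-open variables together cover exactly {Q, R, S, T, U, V, W} — 7 values for 7 variables — and U appears only in t₄'s list, so t₄ = U.
The 6 still-open variables draw from only 6 values {Q, R, S, T, V, W}, so each is used; only t₆ can be W, hence t₆ = W.

W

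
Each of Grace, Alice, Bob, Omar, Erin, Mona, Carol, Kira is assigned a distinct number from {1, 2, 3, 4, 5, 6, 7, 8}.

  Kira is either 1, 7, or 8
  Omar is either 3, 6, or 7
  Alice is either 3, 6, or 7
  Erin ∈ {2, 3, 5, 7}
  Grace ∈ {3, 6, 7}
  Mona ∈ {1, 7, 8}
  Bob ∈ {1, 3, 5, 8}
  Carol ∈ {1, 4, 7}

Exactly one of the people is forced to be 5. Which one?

Among the 8 variables, 2 fits only Erin (and all 8 values in {1, 2, 3, 4, 5, 6, 7, 8} must be used), so Erin = 2.
The 7 still-open variables draw from only 7 values {1, 3, 4, 5, 6, 7, 8}, so each is used; only Carol can be 4, hence Carol = 4.
The 6 still-open variables draw from only 6 values {1, 3, 5, 6, 7, 8}, so each is used; only Bob can be 5, hence Bob = 5.

Bob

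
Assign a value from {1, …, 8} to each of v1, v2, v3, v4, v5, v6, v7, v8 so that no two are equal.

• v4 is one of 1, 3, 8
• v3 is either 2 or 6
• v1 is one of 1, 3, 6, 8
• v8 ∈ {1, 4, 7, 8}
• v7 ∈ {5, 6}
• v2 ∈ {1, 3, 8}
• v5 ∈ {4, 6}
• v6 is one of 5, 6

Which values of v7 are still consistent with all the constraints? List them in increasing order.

5, 6

Among the 8 variables, 2 fits only v3 (and all 8 values in {1, 2, 3, 4, 5, 6, 7, 8} must be used), so v3 = 2.
Among the 7 still-open variables, 7 fits only v8 (and all 7 values in {1, 3, 4, 5, 6, 7, 8} must be used), so v8 = 7.
The 6 still-open variables together cover exactly {1, 3, 4, 5, 6, 8} — 6 values for 6 variables — and 4 appears only in v5's list, so v5 = 4.
The 2 variables v6 and v7 are confined to {5, 6}, which locks those values in; drop them from v1.
No further eliminations apply; v7 can still be any of 5, 6.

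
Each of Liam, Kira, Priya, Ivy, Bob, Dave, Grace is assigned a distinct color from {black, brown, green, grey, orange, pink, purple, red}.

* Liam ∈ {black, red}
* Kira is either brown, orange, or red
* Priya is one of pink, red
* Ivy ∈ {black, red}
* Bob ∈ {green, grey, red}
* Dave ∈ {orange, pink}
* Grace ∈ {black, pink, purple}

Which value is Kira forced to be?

brown

The 2 variables Liam and Ivy are confined to {black, red}, which locks those values in; drop them from Kira, Priya, Bob, Grace.
Priya must be pink (only option left). Strike pink from Dave, Grace.
That leaves Dave = orange. So Kira can't be orange.
So Kira = brown.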